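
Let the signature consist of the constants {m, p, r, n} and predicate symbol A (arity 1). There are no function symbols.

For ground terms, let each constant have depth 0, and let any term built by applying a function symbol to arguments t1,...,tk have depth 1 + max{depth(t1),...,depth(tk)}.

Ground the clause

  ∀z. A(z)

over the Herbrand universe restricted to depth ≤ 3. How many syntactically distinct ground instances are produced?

4

Ground terms of depth ≤ 3:
  With no function symbols every ground term is a constant, so there are exactly 4 ground terms at every depth bound.
  N_0 = 4
  N_1 = 4
  N_2 = 4
  N_3 = 4
  Explicitly: m, p, r, n.
So there are 4 ground terms available for substitution.
The variable z ranges independently over the available ground terms, and distinct assignments produce distinct instances.
Number of ground instances = 4.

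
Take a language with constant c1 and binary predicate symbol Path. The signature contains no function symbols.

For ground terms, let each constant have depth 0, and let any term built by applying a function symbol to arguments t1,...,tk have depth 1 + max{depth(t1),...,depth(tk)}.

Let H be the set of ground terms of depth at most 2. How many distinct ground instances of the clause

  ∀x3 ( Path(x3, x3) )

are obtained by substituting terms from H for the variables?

Ground terms of depth ≤ 2:
  With no function symbols every ground term is a constant, so there is exactly 1 ground term at every depth bound.
  N_0 = 1
  N_1 = 1
  N_2 = 1
  Explicitly: c1.
So there is exactly 1 ground term available for substitution.
There is 1 variable to instantiate (x3),  occurring in at least one literal, so different choices give different ground instances.
Number of ground instances = 1.

1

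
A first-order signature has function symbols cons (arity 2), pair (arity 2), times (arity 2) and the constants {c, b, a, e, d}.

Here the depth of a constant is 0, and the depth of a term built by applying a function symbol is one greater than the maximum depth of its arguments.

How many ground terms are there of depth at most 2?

If N_k denotes the number of depth-≤k ground terms, the 5 constants give N_0 = 5, and each function symbol of arity r contributes N_{k-1}^r new terms at level k: N_k = 5 + N_{k-1}^2 + N_{k-1}^2 + N_{k-1}^2.
N_0 = 5
N_1 = 5 + 5^2 + 5^2 + 5^2 = 80
N_2 = 5 + 80^2 + 80^2 + 80^2 = 19205

19205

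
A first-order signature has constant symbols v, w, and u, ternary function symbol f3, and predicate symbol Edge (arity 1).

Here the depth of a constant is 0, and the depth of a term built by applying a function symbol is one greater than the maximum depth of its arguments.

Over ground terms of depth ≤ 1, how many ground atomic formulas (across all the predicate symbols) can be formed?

First count ground terms of depth ≤ 1.
Count level by level. With function symbols f3/3, the terms of depth ≤ k are the 3 constants together with each function applied to depth-≤(k−1) tuples, so N_k = 3 + N_{k-1}^3.
N_0 = 3
N_1 = 3 + 3^3 = 30
So |H| = 30.
Each predicate of arity r yields |H|^r ground atoms (one per choice of an r-tuple from H):
  Edge: 30
Total ground atoms: 30.

30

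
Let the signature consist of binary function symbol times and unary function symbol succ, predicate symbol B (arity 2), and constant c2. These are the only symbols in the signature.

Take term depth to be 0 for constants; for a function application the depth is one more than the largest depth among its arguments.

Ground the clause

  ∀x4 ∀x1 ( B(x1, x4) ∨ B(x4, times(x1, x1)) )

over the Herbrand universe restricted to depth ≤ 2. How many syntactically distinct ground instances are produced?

Ground terms of depth ≤ 2:
  Let N_k count ground terms of depth at most k. Each non-constant term of depth ≤ k is some function symbol applied to depth-≤(k−1) arguments, giving N_k = 1 + N_{k-1}^2 + N_{k-1}.
  N_0 = 1
  N_1 = 1 + 1^2 + 1 = 3
  N_2 = 1 + 3^2 + 3 = 13
So there are 13 ground terms available for substitution.
There are 2 variables to instantiate (x4, x1), each occurring in at least one literal, so different choices give different ground instances.
Number of ground instances = 13^2 = 169.

169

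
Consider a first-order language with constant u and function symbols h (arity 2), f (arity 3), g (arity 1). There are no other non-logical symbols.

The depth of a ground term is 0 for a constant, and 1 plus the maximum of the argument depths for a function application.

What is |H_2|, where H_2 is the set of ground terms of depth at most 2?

85

If N_k denotes the number of depth-≤k ground terms, the 1 constant gives N_0 = 1, and each function symbol of arity r contributes N_{k-1}^r new terms at level k: N_k = 1 + N_{k-1}^2 + N_{k-1}^3 + N_{k-1}.
N_0 = 1
N_1 = 1 + 1^2 + 1^3 + 1 = 4
N_2 = 1 + 4^2 + 4^3 + 4 = 85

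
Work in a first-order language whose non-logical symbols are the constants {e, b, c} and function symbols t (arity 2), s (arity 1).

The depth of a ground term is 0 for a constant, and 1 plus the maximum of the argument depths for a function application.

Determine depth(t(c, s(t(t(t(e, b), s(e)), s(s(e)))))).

depth(t(e, b)) = 1 + max(0, 0) = 1
depth(s(e)) = 1 + depth(e) = 1 + 0 = 1
depth(t(t(e, b), s(e))) = 1 + max(1, 1) = 2
depth(s(s(e))) = 1 + depth(s(e)) = 1 + 1 = 2
depth(t(t(t(e, b), s(e)), s(s(e)))) = 1 + max(2, 2) = 3
depth(s(t(t(t(e, b), s(e)), s(s(e))))) = 1 + depth(t(t(t(e, b), s(e)), s(s(e)))) = 1 + 3 = 4
depth(t(c, s(t(t(t(e, b), s(e)), s(s(e)))))) = 1 + max(0, 4) = 5

5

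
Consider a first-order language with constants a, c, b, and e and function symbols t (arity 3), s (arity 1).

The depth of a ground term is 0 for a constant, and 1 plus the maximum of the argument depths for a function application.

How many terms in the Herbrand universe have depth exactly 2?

If N_k denotes the number of depth-≤k ground terms, the 4 constants give N_0 = 4, and each function symbol of arity r contributes N_{k-1}^r new terms at level k: N_k = 4 + N_{k-1}^3 + N_{k-1}.
N_0 = 4
N_1 = 4 + 4^3 + 4 = 72
N_2 = 4 + 72^3 + 72 = 373324
Terms of depth exactly 2: N_2 − N_1 = 373324 − 72 = 373252.

373252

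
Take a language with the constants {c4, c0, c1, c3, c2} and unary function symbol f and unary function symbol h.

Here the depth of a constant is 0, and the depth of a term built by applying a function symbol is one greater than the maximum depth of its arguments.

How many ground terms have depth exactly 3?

40

Let N_k = |{terms of depth ≤ k}|. Then N_0 = 5 and N_k = 5 + N_{k-1} + N_{k-1} for k ≥ 1 (one summand per function symbol, arity giving the exponent).
N_0 = 5
N_1 = 5 + 5 + 5 = 15
N_2 = 5 + 15 + 15 = 35
N_3 = 5 + 35 + 35 = 75
Terms of depth exactly 3: N_3 − N_2 = 75 − 35 = 40.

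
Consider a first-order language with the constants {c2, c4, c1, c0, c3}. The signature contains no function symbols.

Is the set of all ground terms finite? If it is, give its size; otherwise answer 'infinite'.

There are no function symbols, so every ground term is one of the 5 constants.
The Herbrand universe is {c2, c4, c1, c0, c3}, which is finite with 5 elements.

5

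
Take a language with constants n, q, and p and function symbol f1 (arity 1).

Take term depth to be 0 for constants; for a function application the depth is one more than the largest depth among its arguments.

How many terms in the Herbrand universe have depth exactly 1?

3

Write N_k for the number of ground terms of depth ≤ k. A term of depth ≤ k is either a constant or a function symbol applied to arguments of depth ≤ k−1, so N_k = 3 + N_{k-1}.
N_0 = 3
N_1 = 3 + 3 = 6
Terms of depth exactly 1: N_1 − N_0 = 6 − 3 = 3.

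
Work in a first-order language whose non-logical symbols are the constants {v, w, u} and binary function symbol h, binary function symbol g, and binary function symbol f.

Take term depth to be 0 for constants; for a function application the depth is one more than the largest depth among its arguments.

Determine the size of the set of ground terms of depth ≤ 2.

2703

If N_k denotes the number of depth-≤k ground terms, the 3 constants give N_0 = 3, and each function symbol of arity r contributes N_{k-1}^r new terms at level k: N_k = 3 + N_{k-1}^2 + N_{k-1}^2 + N_{k-1}^2.
N_0 = 3
N_1 = 3 + 3^2 + 3^2 + 3^2 = 30
N_2 = 3 + 30^2 + 30^2 + 30^2 = 2703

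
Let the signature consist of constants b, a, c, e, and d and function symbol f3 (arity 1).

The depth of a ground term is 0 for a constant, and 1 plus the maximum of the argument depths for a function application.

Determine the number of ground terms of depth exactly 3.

Write N_k for the number of ground terms of depth ≤ k. A term of depth ≤ k is either a constant or a function symbol applied to arguments of depth ≤ k−1, so N_k = 5 + N_{k-1}.
N_0 = 5
N_1 = 5 + 5 = 10
N_2 = 5 + 10 = 15
N_3 = 5 + 15 = 20
Terms of depth exactly 3: N_3 − N_2 = 20 − 15 = 5.

5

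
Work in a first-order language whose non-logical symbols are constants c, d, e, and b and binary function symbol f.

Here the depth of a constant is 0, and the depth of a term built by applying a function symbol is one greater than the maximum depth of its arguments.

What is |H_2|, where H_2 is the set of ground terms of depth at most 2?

404

If N_k denotes the number of depth-≤k ground terms, the 4 constants give N_0 = 4, and each function symbol of arity r contributes N_{k-1}^r new terms at level k: N_k = 4 + N_{k-1}^2.
N_0 = 4
N_1 = 4 + 4^2 = 20
N_2 = 4 + 20^2 = 404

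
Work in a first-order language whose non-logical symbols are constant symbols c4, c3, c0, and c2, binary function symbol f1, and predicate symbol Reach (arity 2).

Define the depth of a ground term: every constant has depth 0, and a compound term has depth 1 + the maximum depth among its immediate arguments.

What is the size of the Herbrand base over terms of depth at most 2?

163216

First count ground terms of depth ≤ 2.
If N_k denotes the number of depth-≤k ground terms, the 4 constants give N_0 = 4, and each function symbol of arity r contributes N_{k-1}^r new terms at level k: N_k = 4 + N_{k-1}^2.
N_0 = 4
N_1 = 4 + 4^2 = 20
N_2 = 4 + 20^2 = 404
So |H| = 404.
For each predicate symbol, the number of ground atoms is |H| raised to its arity; summing:
  Reach: 404^2 = 163216
Total ground atoms: 163216.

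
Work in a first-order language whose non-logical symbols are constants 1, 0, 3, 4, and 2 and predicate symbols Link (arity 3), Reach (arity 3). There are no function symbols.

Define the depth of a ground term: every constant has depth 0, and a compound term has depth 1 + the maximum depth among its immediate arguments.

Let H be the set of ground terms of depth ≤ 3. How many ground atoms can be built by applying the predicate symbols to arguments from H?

First count ground terms of depth ≤ 3.
With no function symbols every ground term is a constant, so there are exactly 5 ground terms at every depth bound.
N_0 = 5
N_1 = 5
N_2 = 5
N_3 = 5
So |H| = 5.
For each predicate symbol, the number of ground atoms is |H| raised to its arity; summing:
  Link: 5^3 = 125;  Reach: 5^3 = 125
Total ground atoms: 125 + 125 = 250.

250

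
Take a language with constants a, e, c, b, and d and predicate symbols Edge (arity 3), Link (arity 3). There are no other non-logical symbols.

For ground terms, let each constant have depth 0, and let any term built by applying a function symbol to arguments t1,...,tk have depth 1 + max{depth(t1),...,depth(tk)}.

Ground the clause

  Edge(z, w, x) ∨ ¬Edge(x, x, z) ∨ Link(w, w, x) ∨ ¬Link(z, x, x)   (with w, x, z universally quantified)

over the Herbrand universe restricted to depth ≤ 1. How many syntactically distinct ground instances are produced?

Ground terms of depth ≤ 1:
  With no function symbols every ground term is a constant, so there are exactly 5 ground terms at every depth bound.
  N_0 = 5
  N_1 = 5
  Explicitly: a, e, c, b, d.
So there are 5 ground terms available for substitution.
Each of w, x, z ranges independently over the available ground terms, and distinct assignments produce distinct instances.
Number of ground instances = 5^3 = 125.

125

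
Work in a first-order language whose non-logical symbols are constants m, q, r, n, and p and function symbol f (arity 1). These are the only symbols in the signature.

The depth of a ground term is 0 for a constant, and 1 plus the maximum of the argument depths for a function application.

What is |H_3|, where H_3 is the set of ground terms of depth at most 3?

20

Let N_k count ground terms of depth at most k. Each non-constant term of depth ≤ k is some function symbol applied to depth-≤(k−1) arguments, giving N_k = 5 + N_{k-1}.
N_0 = 5
N_1 = 5 + 5 = 10
N_2 = 5 + 10 = 15
N_3 = 5 + 15 = 20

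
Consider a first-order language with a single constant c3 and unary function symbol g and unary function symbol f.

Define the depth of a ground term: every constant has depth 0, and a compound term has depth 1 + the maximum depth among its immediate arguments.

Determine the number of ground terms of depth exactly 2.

Let N_k count ground terms of depth at most k. Each non-constant term of depth ≤ k is some function symbol applied to depth-≤(k−1) arguments, giving N_k = 1 + N_{k-1} + N_{k-1}.
N_0 = 1
N_1 = 1 + 1 + 1 = 3
N_2 = 1 + 3 + 3 = 7
Terms of depth exactly 2: N_2 − N_1 = 7 − 3 = 4.

4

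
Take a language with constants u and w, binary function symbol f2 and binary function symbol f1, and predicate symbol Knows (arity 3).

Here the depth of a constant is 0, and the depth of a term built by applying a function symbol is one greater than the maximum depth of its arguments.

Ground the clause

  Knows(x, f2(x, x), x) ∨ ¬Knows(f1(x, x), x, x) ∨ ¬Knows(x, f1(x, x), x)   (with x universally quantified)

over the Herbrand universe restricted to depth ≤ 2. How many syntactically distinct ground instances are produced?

202

Ground terms of depth ≤ 2:
  If N_k denotes the number of depth-≤k ground terms, the 2 constants give N_0 = 2, and each function symbol of arity r contributes N_{k-1}^r new terms at level k: N_k = 2 + N_{k-1}^2 + N_{k-1}^2.
  N_0 = 2
  N_1 = 2 + 2^2 + 2^2 = 10
  N_2 = 2 + 10^2 + 10^2 = 202
So there are 202 ground terms available for substitution.
There is 1 variable to instantiate (x),  occurring in at least one literal, so different choices give different ground instances.
Number of ground instances = 202.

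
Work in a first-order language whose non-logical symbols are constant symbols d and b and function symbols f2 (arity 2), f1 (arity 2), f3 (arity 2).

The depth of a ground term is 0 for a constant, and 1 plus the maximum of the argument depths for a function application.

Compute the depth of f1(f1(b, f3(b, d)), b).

depth(f3(b, d)) = 1 + max(0, 0) = 1
depth(f1(b, f3(b, d))) = 1 + max(0, 1) = 2
depth(f1(f1(b, f3(b, d)), b)) = 1 + max(2, 0) = 3

3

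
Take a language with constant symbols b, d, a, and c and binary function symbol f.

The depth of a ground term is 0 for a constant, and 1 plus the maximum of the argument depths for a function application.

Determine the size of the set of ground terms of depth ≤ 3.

Write N_k for the number of ground terms of depth ≤ k. A term of depth ≤ k is either a constant or a function symbol applied to arguments of depth ≤ k−1, so N_k = 4 + N_{k-1}^2.
N_0 = 4
N_1 = 4 + 4^2 = 20
N_2 = 4 + 20^2 = 404
N_3 = 4 + 404^2 = 163220

163220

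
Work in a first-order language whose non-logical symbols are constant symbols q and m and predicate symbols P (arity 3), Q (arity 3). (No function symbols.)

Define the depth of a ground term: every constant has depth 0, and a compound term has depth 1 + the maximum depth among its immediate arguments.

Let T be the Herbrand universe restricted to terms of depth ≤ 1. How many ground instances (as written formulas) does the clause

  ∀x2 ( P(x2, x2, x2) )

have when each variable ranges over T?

Ground terms of depth ≤ 1:
  With no function symbols every ground term is a constant, so there are exactly 2 ground terms at every depth bound.
  N_0 = 2
  N_1 = 2
  Explicitly: q, m.
So there are 2 ground terms available for substitution.
The clause has 1 distinct variable (x2), which appears in the body. In the free term algebra distinct substitutions yield syntactically distinct ground instances.
Number of ground instances = 2.

2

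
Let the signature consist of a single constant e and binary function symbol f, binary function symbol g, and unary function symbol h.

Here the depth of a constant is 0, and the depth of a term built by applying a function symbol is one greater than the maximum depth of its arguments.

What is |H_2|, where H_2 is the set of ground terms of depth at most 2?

Let N_k = |{terms of depth ≤ k}|. Then N_0 = 1 and N_k = 1 + N_{k-1}^2 + N_{k-1}^2 + N_{k-1} for k ≥ 1 (one summand per function symbol, arity giving the exponent).
N_0 = 1
N_1 = 1 + 1^2 + 1^2 + 1 = 4
N_2 = 1 + 4^2 + 4^2 + 4 = 37

37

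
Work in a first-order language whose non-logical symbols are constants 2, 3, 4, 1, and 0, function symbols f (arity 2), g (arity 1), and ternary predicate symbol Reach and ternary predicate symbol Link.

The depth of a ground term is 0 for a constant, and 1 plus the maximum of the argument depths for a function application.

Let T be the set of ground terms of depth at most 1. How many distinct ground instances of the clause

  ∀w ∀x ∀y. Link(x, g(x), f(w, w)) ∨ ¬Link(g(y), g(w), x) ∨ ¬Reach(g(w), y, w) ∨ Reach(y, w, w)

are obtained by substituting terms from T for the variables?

Ground terms of depth ≤ 1:
  If N_k denotes the number of depth-≤k ground terms, the 5 constants give N_0 = 5, and each function symbol of arity r contributes N_{k-1}^r new terms at level k: N_k = 5 + N_{k-1}^2 + N_{k-1}.
  N_0 = 5
  N_1 = 5 + 5^2 + 5 = 35
So there are 35 ground terms available for substitution.
The body mentions every one of the 3 quantified variables; since ground terms form a free algebra, no two substitutions collapse to the same formula.
Number of ground instances = 35^3 = 42875.

42875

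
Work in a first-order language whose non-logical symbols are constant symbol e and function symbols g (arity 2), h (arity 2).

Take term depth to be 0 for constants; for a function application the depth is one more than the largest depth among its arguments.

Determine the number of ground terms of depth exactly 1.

Count level by level. With function symbols g/2, h/2, the terms of depth ≤ k are the 1 constant together with each function applied to depth-≤(k−1) tuples, so N_k = 1 + N_{k-1}^2 + N_{k-1}^2.
N_0 = 1
N_1 = 1 + 1^2 + 1^2 = 3
Terms of depth exactly 1: N_1 − N_0 = 3 − 1 = 2.

2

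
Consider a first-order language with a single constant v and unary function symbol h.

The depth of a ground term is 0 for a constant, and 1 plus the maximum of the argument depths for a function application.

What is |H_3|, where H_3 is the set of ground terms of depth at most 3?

Count level by level. With function symbols h/1, the terms of depth ≤ k are the 1 constant together with each function applied to depth-≤(k−1) tuples, so N_k = 1 + N_{k-1}.
N_0 = 1
N_1 = 1 + 1 = 2
N_2 = 1 + 2 = 3
N_3 = 1 + 3 = 4
Explicitly: v, h(v), h(h(v)), h(h(h(v))).

4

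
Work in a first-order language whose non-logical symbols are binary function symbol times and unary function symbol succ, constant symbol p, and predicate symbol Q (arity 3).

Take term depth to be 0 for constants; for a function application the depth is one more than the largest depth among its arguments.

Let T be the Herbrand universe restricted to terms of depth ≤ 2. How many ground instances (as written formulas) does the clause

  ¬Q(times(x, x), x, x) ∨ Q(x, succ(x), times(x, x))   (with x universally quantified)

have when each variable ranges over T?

13

Ground terms of depth ≤ 2:
  If N_k denotes the number of depth-≤k ground terms, the 1 constant gives N_0 = 1, and each function symbol of arity r contributes N_{k-1}^r new terms at level k: N_k = 1 + N_{k-1}^2 + N_{k-1}.
  N_0 = 1
  N_1 = 1 + 1^2 + 1 = 3
  N_2 = 1 + 3^2 + 3 = 13
So there are 13 ground terms available for substitution.
The body mentions the single quantified variable x; since ground terms form a free algebra, no two substitutions collapse to the same formula.
Number of ground instances = 13.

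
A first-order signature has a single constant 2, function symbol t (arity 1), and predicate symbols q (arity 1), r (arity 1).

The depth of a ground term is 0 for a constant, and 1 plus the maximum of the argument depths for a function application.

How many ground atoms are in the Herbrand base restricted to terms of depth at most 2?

First count ground terms of depth ≤ 2.
Write N_k for the number of ground terms of depth ≤ k. A term of depth ≤ k is either a constant or a function symbol applied to arguments of depth ≤ k−1, so N_k = 1 + N_{k-1}.
N_0 = 1
N_1 = 1 + 1 = 2
N_2 = 1 + 2 = 3
Explicitly: 2, t(2), t(t(2)).
So |H| = 3.
For each predicate symbol, the number of ground atoms is |H| raised to its arity; summing:
  q: 3;  r: 3
Total ground atoms: 3 + 3 = 6.

6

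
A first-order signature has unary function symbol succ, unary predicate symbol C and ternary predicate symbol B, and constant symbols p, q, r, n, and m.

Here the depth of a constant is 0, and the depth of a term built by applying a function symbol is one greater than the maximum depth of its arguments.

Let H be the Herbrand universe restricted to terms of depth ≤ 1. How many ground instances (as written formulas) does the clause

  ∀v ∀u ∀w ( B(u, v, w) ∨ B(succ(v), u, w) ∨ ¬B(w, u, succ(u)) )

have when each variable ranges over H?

1000

Ground terms of depth ≤ 1:
  Count level by level. With function symbols succ/1, the terms of depth ≤ k are the 5 constants together with each function applied to depth-≤(k−1) tuples, so N_k = 5 + N_{k-1}.
  N_0 = 5
  N_1 = 5 + 5 = 10
  Explicitly: p, q, r, n, m, succ(p), succ(q), succ(r), succ(n), succ(m).
So there are 10 ground terms available for substitution.
The clause has 3 distinct variables (v, u, w), each appearing in the body. In the free term algebra distinct substitutions yield syntactically distinct ground instances.
Number of ground instances = 10^3 = 1000.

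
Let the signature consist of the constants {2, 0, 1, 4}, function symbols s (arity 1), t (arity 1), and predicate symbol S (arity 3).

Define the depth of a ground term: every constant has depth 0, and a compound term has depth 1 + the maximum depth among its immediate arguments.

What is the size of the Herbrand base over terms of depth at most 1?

First count ground terms of depth ≤ 1.
Let N_k count ground terms of depth at most k. Each non-constant term of depth ≤ k is some function symbol applied to depth-≤(k−1) arguments, giving N_k = 4 + N_{k-1} + N_{k-1}.
N_0 = 4
N_1 = 4 + 4 + 4 = 12
So |H| = 12.
Ground atoms are formed by filling each argument slot of a predicate with a term from H, so an r-ary predicate gives |H|^r atoms:
  S: 12^3 = 1728
Total ground atoms: 1728.

1728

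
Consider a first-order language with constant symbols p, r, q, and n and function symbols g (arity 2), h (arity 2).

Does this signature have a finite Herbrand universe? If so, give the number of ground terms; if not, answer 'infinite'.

infinite

The signature has at least one function symbol (g, arity 2) and at least one constant (p).
Iterating g gives infinitely many distinct ground terms: p, g(p, p), g(g(p, p), g(p, p)), ...
So the Herbrand universe is infinite.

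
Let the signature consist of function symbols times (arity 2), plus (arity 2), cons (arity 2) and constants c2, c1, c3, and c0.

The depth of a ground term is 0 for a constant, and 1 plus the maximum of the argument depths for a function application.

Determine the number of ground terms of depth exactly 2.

If N_k denotes the number of depth-≤k ground terms, the 4 constants give N_0 = 4, and each function symbol of arity r contributes N_{k-1}^r new terms at level k: N_k = 4 + N_{k-1}^2 + N_{k-1}^2 + N_{k-1}^2.
N_0 = 4
N_1 = 4 + 4^2 + 4^2 + 4^2 = 52
N_2 = 4 + 52^2 + 52^2 + 52^2 = 8116
Terms of depth exactly 2: N_2 − N_1 = 8116 − 52 = 8064.

8064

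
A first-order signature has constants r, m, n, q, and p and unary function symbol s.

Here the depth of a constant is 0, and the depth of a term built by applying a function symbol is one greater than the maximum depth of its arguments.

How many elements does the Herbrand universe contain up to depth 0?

If N_k denotes the number of depth-≤k ground terms, the 5 constants give N_0 = 5, and each function symbol of arity r contributes N_{k-1}^r new terms at level k: N_k = 5 + N_{k-1}.
N_0 = 5

5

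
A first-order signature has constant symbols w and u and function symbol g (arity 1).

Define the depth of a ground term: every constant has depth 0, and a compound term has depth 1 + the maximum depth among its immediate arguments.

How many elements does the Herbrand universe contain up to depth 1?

If N_k denotes the number of depth-≤k ground terms, the 2 constants give N_0 = 2, and each function symbol of arity r contributes N_{k-1}^r new terms at level k: N_k = 2 + N_{k-1}.
N_0 = 2
N_1 = 2 + 2 = 4

4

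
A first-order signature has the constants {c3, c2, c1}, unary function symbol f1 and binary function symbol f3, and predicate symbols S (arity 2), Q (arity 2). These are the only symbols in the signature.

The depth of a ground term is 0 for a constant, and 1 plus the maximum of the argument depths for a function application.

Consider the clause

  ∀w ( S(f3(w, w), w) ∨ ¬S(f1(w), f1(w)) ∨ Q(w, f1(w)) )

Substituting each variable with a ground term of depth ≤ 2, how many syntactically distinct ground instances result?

243

Ground terms of depth ≤ 2:
  Let N_k = |{terms of depth ≤ k}|. Then N_0 = 3 and N_k = 3 + N_{k-1} + N_{k-1}^2 for k ≥ 1 (one summand per function symbol, arity giving the exponent).
  N_0 = 3
  N_1 = 3 + 3 + 3^2 = 15
  N_2 = 3 + 15 + 15^2 = 243
So there are 243 ground terms available for substitution.
The clause has 1 distinct variable (w), which appears in the body. In the free term algebra distinct substitutions yield syntactically distinct ground instances.
Number of ground instances = 243.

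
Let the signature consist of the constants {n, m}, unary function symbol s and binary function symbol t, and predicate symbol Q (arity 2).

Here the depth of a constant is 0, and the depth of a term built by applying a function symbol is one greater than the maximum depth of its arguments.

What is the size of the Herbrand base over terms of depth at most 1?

64

First count ground terms of depth ≤ 1.
Count level by level. With function symbols s/1, t/2, the terms of depth ≤ k are the 2 constants together with each function applied to depth-≤(k−1) tuples, so N_k = 2 + N_{k-1} + N_{k-1}^2.
N_0 = 2
N_1 = 2 + 2 + 2^2 = 8
Explicitly: n, m, s(n), s(m), t(n, n), t(n, m), t(m, n), t(m, m).
So |H| = 8.
Ground atoms are formed by filling each argument slot of a predicate with a term from H, so an r-ary predicate gives |H|^r atoms:
  Q: 8^2 = 64
Total ground atoms: 64.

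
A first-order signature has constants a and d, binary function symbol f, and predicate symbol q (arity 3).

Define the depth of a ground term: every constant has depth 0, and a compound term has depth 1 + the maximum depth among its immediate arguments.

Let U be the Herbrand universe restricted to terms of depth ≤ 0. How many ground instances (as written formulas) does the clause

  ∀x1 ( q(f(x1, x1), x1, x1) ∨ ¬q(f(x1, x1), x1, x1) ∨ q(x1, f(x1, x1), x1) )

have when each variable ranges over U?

2

Ground terms of depth ≤ 0:
  Let N_k count ground terms of depth at most k. Each non-constant term of depth ≤ k is some function symbol applied to depth-≤(k−1) arguments, giving N_k = 2 + N_{k-1}^2.
  N_0 = 2
So there are 2 ground terms available for substitution.
The body mentions the single quantified variable x1; since ground terms form a free algebra, no two substitutions collapse to the same formula.
Number of ground instances = 2.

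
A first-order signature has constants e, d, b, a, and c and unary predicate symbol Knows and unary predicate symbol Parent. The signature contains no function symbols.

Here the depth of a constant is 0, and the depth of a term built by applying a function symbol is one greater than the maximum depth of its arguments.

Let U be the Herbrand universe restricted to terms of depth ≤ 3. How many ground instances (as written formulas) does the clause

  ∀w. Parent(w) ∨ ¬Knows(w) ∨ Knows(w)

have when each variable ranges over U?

Ground terms of depth ≤ 3:
  With no function symbols every ground term is a constant, so there are exactly 5 ground terms at every depth bound.
  N_0 = 5
  N_1 = 5
  N_2 = 5
  N_3 = 5
So there are 5 ground terms available for substitution.
There is 1 variable to instantiate (w),  occurring in at least one literal, so different choices give different ground instances.
Number of ground instances = 5.

5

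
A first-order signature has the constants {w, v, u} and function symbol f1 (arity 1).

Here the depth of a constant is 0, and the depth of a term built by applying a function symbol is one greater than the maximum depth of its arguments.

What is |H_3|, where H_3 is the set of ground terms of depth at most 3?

12

Write N_k for the number of ground terms of depth ≤ k. A term of depth ≤ k is either a constant or a function symbol applied to arguments of depth ≤ k−1, so N_k = 3 + N_{k-1}.
N_0 = 3
N_1 = 3 + 3 = 6
N_2 = 3 + 6 = 9
N_3 = 3 + 9 = 12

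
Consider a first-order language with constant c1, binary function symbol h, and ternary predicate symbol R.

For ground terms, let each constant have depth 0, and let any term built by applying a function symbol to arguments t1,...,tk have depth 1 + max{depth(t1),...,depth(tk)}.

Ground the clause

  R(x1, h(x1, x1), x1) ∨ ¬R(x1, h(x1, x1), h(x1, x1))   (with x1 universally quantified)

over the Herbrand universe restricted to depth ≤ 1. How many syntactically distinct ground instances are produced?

2

Ground terms of depth ≤ 1:
  Count level by level. With function symbols h/2, the terms of depth ≤ k are the 1 constant together with each function applied to depth-≤(k−1) tuples, so N_k = 1 + N_{k-1}^2.
  N_0 = 1
  N_1 = 1 + 1^2 = 2
So there are 2 ground terms available for substitution.
The body mentions the single quantified variable x1; since ground terms form a free algebra, no two substitutions collapse to the same formula.
Number of ground instances = 2.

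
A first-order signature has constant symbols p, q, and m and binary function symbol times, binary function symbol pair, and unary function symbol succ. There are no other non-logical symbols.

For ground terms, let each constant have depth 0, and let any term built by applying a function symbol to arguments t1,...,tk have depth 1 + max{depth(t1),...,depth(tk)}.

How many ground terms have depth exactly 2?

Write N_k for the number of ground terms of depth ≤ k. A term of depth ≤ k is either a constant or a function symbol applied to arguments of depth ≤ k−1, so N_k = 3 + N_{k-1}^2 + N_{k-1}^2 + N_{k-1}.
N_0 = 3
N_1 = 3 + 3^2 + 3^2 + 3 = 24
N_2 = 3 + 24^2 + 24^2 + 24 = 1179
Terms of depth exactly 2: N_2 − N_1 = 1179 − 24 = 1155.

1155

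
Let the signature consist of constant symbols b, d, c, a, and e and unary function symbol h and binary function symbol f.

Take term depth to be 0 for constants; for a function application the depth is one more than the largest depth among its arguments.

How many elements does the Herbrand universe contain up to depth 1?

Let N_k = |{terms of depth ≤ k}|. Then N_0 = 5 and N_k = 5 + N_{k-1} + N_{k-1}^2 for k ≥ 1 (one summand per function symbol, arity giving the exponent).
N_0 = 5
N_1 = 5 + 5 + 5^2 = 35

35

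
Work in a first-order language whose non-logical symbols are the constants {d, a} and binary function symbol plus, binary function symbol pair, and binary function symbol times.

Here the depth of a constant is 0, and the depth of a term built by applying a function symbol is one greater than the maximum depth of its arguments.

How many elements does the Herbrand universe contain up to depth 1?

14

Let N_k = |{terms of depth ≤ k}|. Then N_0 = 2 and N_k = 2 + N_{k-1}^2 + N_{k-1}^2 + N_{k-1}^2 for k ≥ 1 (one summand per function symbol, arity giving the exponent).
N_0 = 2
N_1 = 2 + 2^2 + 2^2 + 2^2 = 14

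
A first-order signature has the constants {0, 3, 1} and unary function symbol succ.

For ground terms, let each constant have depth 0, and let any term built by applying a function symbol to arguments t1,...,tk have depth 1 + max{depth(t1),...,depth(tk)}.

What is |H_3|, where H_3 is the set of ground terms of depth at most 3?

If N_k denotes the number of depth-≤k ground terms, the 3 constants give N_0 = 3, and each function symbol of arity r contributes N_{k-1}^r new terms at level k: N_k = 3 + N_{k-1}.
N_0 = 3
N_1 = 3 + 3 = 6
N_2 = 3 + 6 = 9
N_3 = 3 + 9 = 12

12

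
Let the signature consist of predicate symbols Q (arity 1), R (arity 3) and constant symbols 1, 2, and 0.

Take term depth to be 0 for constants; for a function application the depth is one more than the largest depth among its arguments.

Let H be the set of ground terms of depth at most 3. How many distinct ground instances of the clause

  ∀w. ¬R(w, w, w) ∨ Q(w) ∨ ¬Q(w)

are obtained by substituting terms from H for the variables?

3

Ground terms of depth ≤ 3:
  With no function symbols every ground term is a constant, so there are exactly 3 ground terms at every depth bound.
  N_0 = 3
  N_1 = 3
  N_2 = 3
  N_3 = 3
  Explicitly: 1, 2, 0.
So there are 3 ground terms available for substitution.
There is 1 variable to instantiate (w),  occurring in at least one literal, so different choices give different ground instances.
Number of ground instances = 3.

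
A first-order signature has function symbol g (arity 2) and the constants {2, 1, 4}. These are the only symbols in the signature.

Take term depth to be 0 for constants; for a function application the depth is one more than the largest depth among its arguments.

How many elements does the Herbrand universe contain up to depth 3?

Let N_k = |{terms of depth ≤ k}|. Then N_0 = 3 and N_k = 3 + N_{k-1}^2 for k ≥ 1 (one summand per function symbol, arity giving the exponent).
N_0 = 3
N_1 = 3 + 3^2 = 12
N_2 = 3 + 12^2 = 147
N_3 = 3 + 147^2 = 21612

21612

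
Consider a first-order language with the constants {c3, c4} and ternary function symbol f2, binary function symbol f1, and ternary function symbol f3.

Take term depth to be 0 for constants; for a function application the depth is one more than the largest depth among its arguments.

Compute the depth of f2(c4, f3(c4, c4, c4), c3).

2

depth(f3(c4, c4, c4)) = 1 + max(0, 0, 0) = 1
depth(f2(c4, f3(c4, c4, c4), c3)) = 1 + max(0, 1, 0) = 2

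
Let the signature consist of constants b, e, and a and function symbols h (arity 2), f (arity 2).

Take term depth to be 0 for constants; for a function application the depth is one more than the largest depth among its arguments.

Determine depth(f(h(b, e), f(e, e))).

depth(h(b, e)) = 1 + max(0, 0) = 1
depth(f(e, e)) = 1 + max(0, 0) = 1
depth(f(h(b, e), f(e, e))) = 1 + max(1, 1) = 2

2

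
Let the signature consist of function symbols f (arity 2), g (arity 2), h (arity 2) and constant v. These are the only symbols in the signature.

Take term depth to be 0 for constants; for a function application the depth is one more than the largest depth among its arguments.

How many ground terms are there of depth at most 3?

7204

Write N_k for the number of ground terms of depth ≤ k. A term of depth ≤ k is either a constant or a function symbol applied to arguments of depth ≤ k−1, so N_k = 1 + N_{k-1}^2 + N_{k-1}^2 + N_{k-1}^2.
N_0 = 1
N_1 = 1 + 1^2 + 1^2 + 1^2 = 4
N_2 = 1 + 4^2 + 4^2 + 4^2 = 49
N_3 = 1 + 49^2 + 49^2 + 49^2 = 7204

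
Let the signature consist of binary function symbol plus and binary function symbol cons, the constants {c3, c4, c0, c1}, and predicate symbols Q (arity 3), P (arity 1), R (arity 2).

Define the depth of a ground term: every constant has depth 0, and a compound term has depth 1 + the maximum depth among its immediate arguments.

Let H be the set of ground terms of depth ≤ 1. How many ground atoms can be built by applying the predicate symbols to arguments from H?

First count ground terms of depth ≤ 1.
Write N_k for the number of ground terms of depth ≤ k. A term of depth ≤ k is either a constant or a function symbol applied to arguments of depth ≤ k−1, so N_k = 4 + N_{k-1}^2 + N_{k-1}^2.
N_0 = 4
N_1 = 4 + 4^2 + 4^2 = 36
So |H| = 36.
Each predicate of arity r yields |H|^r ground atoms (one per choice of an r-tuple from H):
  Q: 36^3 = 46656;  P: 36;  R: 36^2 = 1296
Total ground atoms: 46656 + 36 + 1296 = 47988.

47988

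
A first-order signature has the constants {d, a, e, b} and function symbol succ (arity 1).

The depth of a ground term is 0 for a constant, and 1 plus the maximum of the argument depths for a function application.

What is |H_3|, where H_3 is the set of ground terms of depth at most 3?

16

Let N_k count ground terms of depth at most k. Each non-constant term of depth ≤ k is some function symbol applied to depth-≤(k−1) arguments, giving N_k = 4 + N_{k-1}.
N_0 = 4
N_1 = 4 + 4 = 8
N_2 = 4 + 8 = 12
N_3 = 4 + 12 = 16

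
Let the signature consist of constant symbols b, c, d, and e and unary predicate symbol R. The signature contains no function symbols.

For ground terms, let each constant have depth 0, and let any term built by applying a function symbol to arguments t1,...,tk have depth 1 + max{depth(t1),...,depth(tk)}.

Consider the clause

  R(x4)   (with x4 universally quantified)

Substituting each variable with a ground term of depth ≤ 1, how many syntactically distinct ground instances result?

4

Ground terms of depth ≤ 1:
  With no function symbols every ground term is a constant, so there are exactly 4 ground terms at every depth bound.
  N_0 = 4
  N_1 = 4
So there are 4 ground terms available for substitution.
The clause has 1 distinct variable (x4), which appears in the body. In the free term algebra distinct substitutions yield syntactically distinct ground instances.
Number of ground instances = 4.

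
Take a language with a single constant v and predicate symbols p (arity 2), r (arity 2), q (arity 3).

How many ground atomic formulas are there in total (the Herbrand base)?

With no function symbols, the Herbrand universe is just the 1 constant.
Ground atoms per predicate: p: 1^2 = 1, r: 1^2 = 1, q: 1^3 = 1.
Herbrand base size = 1 + 1 + 1 = 3.

3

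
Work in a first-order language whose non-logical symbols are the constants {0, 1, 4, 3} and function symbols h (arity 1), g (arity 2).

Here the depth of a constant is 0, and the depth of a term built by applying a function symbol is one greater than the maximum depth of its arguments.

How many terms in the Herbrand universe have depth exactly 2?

Write N_k for the number of ground terms of depth ≤ k. A term of depth ≤ k is either a constant or a function symbol applied to arguments of depth ≤ k−1, so N_k = 4 + N_{k-1} + N_{k-1}^2.
N_0 = 4
N_1 = 4 + 4 + 4^2 = 24
N_2 = 4 + 24 + 24^2 = 604
Terms of depth exactly 2: N_2 − N_1 = 604 − 24 = 580.

580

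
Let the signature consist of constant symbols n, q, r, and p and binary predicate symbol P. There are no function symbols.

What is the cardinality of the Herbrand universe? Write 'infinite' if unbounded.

4

There are no function symbols, so every ground term is one of the 4 constants.
The Herbrand universe is {n, q, r, p}, which is finite with 4 elements.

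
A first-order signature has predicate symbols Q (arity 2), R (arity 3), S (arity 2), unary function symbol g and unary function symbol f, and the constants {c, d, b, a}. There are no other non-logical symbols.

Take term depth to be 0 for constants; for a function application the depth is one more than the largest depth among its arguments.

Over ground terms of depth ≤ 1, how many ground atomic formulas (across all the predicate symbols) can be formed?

2016

First count ground terms of depth ≤ 1.
If N_k denotes the number of depth-≤k ground terms, the 4 constants give N_0 = 4, and each function symbol of arity r contributes N_{k-1}^r new terms at level k: N_k = 4 + N_{k-1} + N_{k-1}.
N_0 = 4
N_1 = 4 + 4 + 4 = 12
So |H| = 12.
Each predicate of arity r yields |H|^r ground atoms (one per choice of an r-tuple from H):
  Q: 12^2 = 144;  R: 12^3 = 1728;  S: 12^2 = 144
Total ground atoms: 144 + 1728 + 144 = 2016.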